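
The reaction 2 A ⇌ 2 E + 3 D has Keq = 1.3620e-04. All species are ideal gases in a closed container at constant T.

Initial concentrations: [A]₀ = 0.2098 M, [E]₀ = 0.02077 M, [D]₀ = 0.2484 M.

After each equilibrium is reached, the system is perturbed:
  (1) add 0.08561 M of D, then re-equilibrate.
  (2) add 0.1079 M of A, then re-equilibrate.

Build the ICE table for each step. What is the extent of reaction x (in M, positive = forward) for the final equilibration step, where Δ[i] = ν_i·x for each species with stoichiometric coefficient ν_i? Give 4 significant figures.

x = 0.002853 M

Q₀ = 1.5022e-04 vs Keq = 1.3620e-04 ⇒ Q>K, reverse
Step 1:
                   A          E          D
  init        0.2098    0.02077     0.2484
  Δ       7.7852e-04 -7.7852e-04  -0.001168
  eq          0.2106    0.01999     0.2472
  solve Keq expr → x = -3.8926e-04; check Q = 1.3620e-04
Then add 0.08561 M of D.
Step 2:
                   A          E          D
  init        0.2106    0.01999     0.3328
  Δ         0.006238  -0.006238  -0.009358
  eq          0.2168    0.01375     0.3235
  solve Keq expr → x = -0.003119; check Q = 1.3620e-04
Then add 0.1079 M of A.
Step 3:
                   A          E          D
  init        0.3247    0.01375     0.3235
  Δ        -0.005705   0.005705   0.008558
  eq           0.319    0.01946      0.332
  solve Keq expr → x = 0.002853; check Q = 1.3620e-04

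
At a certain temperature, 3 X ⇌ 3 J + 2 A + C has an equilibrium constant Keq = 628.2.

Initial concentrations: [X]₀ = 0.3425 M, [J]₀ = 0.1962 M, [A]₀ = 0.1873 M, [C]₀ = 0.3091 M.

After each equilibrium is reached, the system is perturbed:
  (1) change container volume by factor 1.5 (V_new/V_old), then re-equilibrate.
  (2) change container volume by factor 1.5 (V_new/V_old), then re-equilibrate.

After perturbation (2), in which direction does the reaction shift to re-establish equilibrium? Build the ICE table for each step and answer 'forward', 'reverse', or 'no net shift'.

Direction: forward

Q₀ = 0.002038 vs Keq = 628.2 ⇒ Q<K, forward
Step 1:
                  X         J         A         C
  init       0.3425    0.1962    0.1873    0.3091
  Δ         -0.3182    0.3182    0.2121    0.1061
  eq         0.0243    0.5144    0.3994    0.4152
  solve Keq expr → x = 0.1061; check Q = 628.2
Then change container volume by factor 1.5 (V_new/V_old).
Step 2:
                  X         J         A         C
  init       0.0162    0.3429    0.2663    0.2768
  Δ       -0.005123  0.005123  0.003415  0.001708
  eq        0.01108    0.3481    0.2697    0.2785
  solve Keq expr → x = 0.001708; check Q = 628.2
Then change container volume by factor 1.5 (V_new/V_old).
Step 3:
                  X         J         A         C
  init     0.007386     0.232    0.1798    0.1857
  Δ       -0.002375  0.002375  0.001583 7.9173e-04
  eq        0.00501    0.2344    0.1814    0.1864
  solve Keq expr → x = 7.9173e-04; check Q = 628.2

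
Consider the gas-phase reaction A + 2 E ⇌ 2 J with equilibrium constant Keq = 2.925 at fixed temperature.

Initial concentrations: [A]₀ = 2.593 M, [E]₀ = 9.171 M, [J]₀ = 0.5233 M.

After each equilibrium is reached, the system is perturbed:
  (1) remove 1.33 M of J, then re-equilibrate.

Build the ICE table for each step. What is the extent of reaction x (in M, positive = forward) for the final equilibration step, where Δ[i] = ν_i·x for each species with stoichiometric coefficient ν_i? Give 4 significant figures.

Q₀ = 0.001256 vs Keq = 2.925 ⇒ Q<K, forward
Step 1:
                   A          E          J
  init         2.593      9.171     0.5233
  Δ           -2.218     -4.436      4.436
  eq           0.375      4.735      4.959
  solve Keq expr → x = 2.218; check Q = 2.925
Then remove 1.33 M of J.
Step 2:
                   A          E          J
  init         0.375      4.735      3.629
  Δ          -0.1211    -0.2423     0.2423
  eq          0.2539      4.493      3.872
  solve Keq expr → x = 0.1211; check Q = 2.925

x = 0.1211 M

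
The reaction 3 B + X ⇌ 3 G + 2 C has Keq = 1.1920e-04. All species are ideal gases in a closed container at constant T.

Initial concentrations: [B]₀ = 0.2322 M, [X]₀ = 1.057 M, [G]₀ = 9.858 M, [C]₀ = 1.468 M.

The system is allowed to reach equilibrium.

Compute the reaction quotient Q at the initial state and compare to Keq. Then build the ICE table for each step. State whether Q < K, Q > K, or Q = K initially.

Q₀ = 1.5601e+05; Q > K (proceeds reverse)

Q₀ = 1.5601e+05 vs Keq = 1.1920e-04 ⇒ Q>K, reverse
Step 1:
                   B          X          G          C
  I           0.2322      1.057      9.858      1.468
  C            2.198     0.7327     -2.198     -1.465
  E             2.43       1.79       7.66    0.00261
  solve Keq expr → x = -0.7327; check Q = 1.1920e-04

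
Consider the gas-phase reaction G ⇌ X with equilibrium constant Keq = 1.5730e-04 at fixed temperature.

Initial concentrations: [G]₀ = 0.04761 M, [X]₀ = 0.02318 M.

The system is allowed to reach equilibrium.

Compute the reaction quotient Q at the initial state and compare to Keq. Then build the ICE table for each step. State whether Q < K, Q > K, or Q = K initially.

Q₀ = 0.4869; Q > K (proceeds reverse)

Q₀ = 0.4869 vs Keq = 1.5730e-04 ⇒ Q>K, reverse
Step 1:
                   G          X
  init       0.04761    0.02318
  Δ          0.02317   -0.02317
  eq         0.07078 1.1134e-05
  solve Keq expr → x = -0.02317; check Q = 1.5730e-04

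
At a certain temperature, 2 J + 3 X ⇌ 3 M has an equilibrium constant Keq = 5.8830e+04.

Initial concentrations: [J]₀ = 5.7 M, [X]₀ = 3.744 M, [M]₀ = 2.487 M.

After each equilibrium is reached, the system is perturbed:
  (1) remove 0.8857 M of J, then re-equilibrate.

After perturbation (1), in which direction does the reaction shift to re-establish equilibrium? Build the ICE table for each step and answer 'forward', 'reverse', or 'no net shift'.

Direction: reverse

Q₀ = 0.009021 vs Keq = 5.8830e+04 ⇒ Q<K, forward
Step 1:
                  J         X         M
  I             5.7     3.744     2.487
  C          -2.448    -3.672     3.672
  E           3.252   0.07214     6.159
  solve Keq expr → x = 1.224; check Q = 5.8830e+04
Then remove 0.8857 M of J.
Step 2:
                  J         X         M
  I           2.366   0.07214     6.159
  C         0.01101   0.01652  -0.01652
  E           2.377   0.08866     6.142
  solve Keq expr → x = -0.005506; check Q = 5.8830e+04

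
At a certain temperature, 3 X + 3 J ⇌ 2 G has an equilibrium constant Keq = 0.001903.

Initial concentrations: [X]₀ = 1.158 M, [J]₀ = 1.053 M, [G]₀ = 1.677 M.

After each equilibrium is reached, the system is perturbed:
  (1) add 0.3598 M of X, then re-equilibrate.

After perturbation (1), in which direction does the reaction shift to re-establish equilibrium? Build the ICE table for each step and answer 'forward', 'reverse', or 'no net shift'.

Q₀ = 1.551 vs Keq = 0.001903 ⇒ Q>K, reverse
Step 1:
                   X          J          G
  I            1.158      1.053      1.677
  C            1.439      1.439    -0.9591
  E            2.597      2.492     0.7179
  solve Keq expr → x = -0.4795; check Q = 0.001903
Then add 0.3598 M of X.
Step 2:
                   X          J          G
  I            2.956      2.492     0.7179
  C          -0.0964    -0.0964    0.06427
  E             2.86      2.395     0.7822
  solve Keq expr → x = 0.03213; check Q = 0.001903

Direction: forward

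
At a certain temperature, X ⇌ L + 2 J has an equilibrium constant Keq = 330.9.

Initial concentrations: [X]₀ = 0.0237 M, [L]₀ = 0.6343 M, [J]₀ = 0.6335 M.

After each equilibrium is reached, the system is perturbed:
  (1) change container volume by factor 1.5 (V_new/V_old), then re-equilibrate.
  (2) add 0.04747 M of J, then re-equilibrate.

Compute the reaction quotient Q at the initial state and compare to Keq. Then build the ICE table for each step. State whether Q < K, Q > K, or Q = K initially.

Q₀ = 10.74 vs Keq = 330.9 ⇒ Q<K, forward
Step 1:
                   X          L          J
  init        0.0237     0.6343     0.6335
  Δ         -0.02278    0.02278    0.04557
  eq      9.1570e-04     0.6571     0.6791
  solve Keq expr → x = 0.02278; check Q = 330.9
Then change container volume by factor 1.5 (V_new/V_old).
Step 2:
                   X          L          J
  init    6.1046e-04     0.4381     0.4527
  Δ       -3.3813e-04 3.3813e-04 6.7625e-04
  eq      2.7234e-04     0.4384     0.4534
  solve Keq expr → x = 3.3813e-04; check Q = 330.9
Then add 0.04747 M of J.
Step 3:
                   X          L          J
  init    2.7234e-04     0.4384     0.5009
  Δ       5.9809e-05 -5.9809e-05 -1.1962e-04
  eq      3.3215e-04     0.4383     0.5007
  solve Keq expr → x = -5.9809e-05; check Q = 330.9

Q₀ = 10.74; Q < K (proceeds forward)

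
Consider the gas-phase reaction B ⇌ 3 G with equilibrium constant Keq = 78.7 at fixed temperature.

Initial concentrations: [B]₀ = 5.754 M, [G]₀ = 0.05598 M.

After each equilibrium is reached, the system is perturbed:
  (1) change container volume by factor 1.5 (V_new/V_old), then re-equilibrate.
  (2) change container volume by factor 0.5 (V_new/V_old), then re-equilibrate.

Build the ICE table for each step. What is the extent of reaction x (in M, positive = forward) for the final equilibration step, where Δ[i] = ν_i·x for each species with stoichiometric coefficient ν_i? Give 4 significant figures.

x = -1.144 M

Q₀ = 3.0488e-05 vs Keq = 78.7 ⇒ Q<K, forward
Step 1:
                    B           G
  Initial       5.754     0.05598
  Change       -2.168       6.503
  Equil         3.586       6.559
  solve Keq expr → x = 2.168; check Q = 78.7
Then change container volume by factor 1.5 (V_new/V_old).
Step 2:
                    B           G
  Initial       2.391       4.373
  Change      -0.3533        1.06
  Equil         2.038       5.433
  solve Keq expr → x = 0.3533; check Q = 78.7
Then change container volume by factor 0.5 (V_new/V_old).
Step 3:
                    B           G
  Initial       4.075       10.87
  Change        1.144      -3.432
  Equil         5.219       7.433
  solve Keq expr → x = -1.144; check Q = 78.7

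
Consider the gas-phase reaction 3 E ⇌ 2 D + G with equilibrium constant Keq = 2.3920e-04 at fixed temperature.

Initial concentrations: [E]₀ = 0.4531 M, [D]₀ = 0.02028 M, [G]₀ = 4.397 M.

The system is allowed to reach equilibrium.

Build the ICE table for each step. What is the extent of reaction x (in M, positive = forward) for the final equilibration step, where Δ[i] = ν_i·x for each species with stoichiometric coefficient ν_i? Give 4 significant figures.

Q₀ = 0.01944 vs Keq = 2.3920e-04 ⇒ Q>K, reverse
Step 1:
                   E          D          G
  Initial     0.4531    0.02028      4.397
  Change     0.02674   -0.01783  -0.008913
  Equil       0.4798   0.002454      4.388
  solve Keq expr → x = -0.008913; check Q = 2.3920e-04

x = -0.008913 M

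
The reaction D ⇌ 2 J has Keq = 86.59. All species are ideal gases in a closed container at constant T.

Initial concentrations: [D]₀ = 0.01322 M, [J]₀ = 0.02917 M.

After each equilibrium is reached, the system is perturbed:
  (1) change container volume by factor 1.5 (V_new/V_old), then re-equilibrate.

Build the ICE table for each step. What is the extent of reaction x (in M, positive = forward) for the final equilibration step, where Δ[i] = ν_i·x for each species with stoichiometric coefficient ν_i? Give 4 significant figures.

x = 7.9026e-06 M

Q₀ = 0.06436 vs Keq = 86.59 ⇒ Q<K, forward
Step 1:
                    D           J
  Initial     0.01322     0.02917
  Change     -0.01318     0.02637
  Equil    3.5623e-05     0.05554
  solve Keq expr → x = 0.01318; check Q = 86.59
Then change container volume by factor 1.5 (V_new/V_old).
Step 2:
                    D           J
  Initial  2.3748e-05     0.03703
  Change  -7.9026e-06  1.5805e-05
  Equil    1.5846e-05     0.03704
  solve Keq expr → x = 7.9026e-06; check Q = 86.59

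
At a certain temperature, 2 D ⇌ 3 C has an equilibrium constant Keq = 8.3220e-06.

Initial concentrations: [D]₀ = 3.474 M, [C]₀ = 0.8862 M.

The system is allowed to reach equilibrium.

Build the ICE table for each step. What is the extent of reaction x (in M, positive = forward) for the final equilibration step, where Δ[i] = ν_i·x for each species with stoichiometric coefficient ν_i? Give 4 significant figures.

Q₀ = 0.05767 vs Keq = 8.3220e-06 ⇒ Q>K, reverse
Step 1:
                    D           C
  Initial       3.474      0.8862
  Change       0.5566     -0.8349
  Equil         4.031     0.05132
  solve Keq expr → x = -0.2783; check Q = 8.3220e-06

x = -0.2783 M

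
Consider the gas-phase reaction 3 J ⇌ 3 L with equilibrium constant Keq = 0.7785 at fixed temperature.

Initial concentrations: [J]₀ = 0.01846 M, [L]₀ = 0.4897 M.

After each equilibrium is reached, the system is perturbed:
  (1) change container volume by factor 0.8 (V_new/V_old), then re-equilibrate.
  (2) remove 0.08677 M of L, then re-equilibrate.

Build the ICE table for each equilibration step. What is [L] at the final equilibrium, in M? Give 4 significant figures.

[L]_eq = 0.2628 M

Q₀ = 1.8668e+04 vs Keq = 0.7785 ⇒ Q>K, reverse
Step 1:
                   J          L
  I          0.01846     0.4897
  C           0.2462    -0.2462
  E           0.2647     0.2435
  solve Keq expr → x = -0.08207; check Q = 0.7785
Then change container volume by factor 0.8 (V_new/V_old).
Step 2:
                   J          L
  I           0.3308     0.3044
  C                0          0
  E           0.3308     0.3044
  solve Keq expr → x = 0; check Q = 0.7785
Then remove 0.08677 M of L.
Step 3:
                   J          L
  I           0.3308     0.2176
  C         -0.04519    0.04519
  E           0.2857     0.2628
  solve Keq expr → x = 0.01506; check Q = 0.7785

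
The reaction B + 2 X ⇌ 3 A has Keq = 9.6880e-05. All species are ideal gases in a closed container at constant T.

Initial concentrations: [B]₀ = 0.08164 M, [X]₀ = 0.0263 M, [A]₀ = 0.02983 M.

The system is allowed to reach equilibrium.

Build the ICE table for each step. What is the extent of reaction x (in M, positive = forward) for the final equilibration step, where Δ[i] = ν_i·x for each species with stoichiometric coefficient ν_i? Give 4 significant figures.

Q₀ = 0.4701 vs Keq = 9.6880e-05 ⇒ Q>K, reverse
Step 1:
                  B         X         A
  I         0.08164    0.0263   0.02983
  C         0.00908   0.01816  -0.02724
  E         0.09072   0.04446   0.00259
  solve Keq expr → x = -0.00908; check Q = 9.6880e-05

x = -0.00908 M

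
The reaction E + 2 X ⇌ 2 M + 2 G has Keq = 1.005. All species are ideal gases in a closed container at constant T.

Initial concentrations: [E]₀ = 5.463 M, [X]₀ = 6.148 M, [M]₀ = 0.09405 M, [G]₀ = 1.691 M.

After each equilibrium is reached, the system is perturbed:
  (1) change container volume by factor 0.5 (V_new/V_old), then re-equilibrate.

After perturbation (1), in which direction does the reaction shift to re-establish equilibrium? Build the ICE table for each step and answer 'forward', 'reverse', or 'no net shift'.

Q₀ = 1.2249e-04 vs Keq = 1.005 ⇒ Q<K, forward
Step 1:
                  E         X         M         G
  I           5.463     6.148   0.09405     1.691
  C          -1.062    -2.124     2.124     2.124
  E           4.401     4.024     2.218     3.815
  solve Keq expr → x = 1.062; check Q = 1.005
Then change container volume by factor 0.5 (V_new/V_old).
Step 2:
                  E         X         M         G
  I           8.802     8.048     4.436      7.63
  C           0.328     0.656    -0.656    -0.656
  E            9.13     8.704      3.78     6.974
  solve Keq expr → x = -0.328; check Q = 1.005

Direction: reverse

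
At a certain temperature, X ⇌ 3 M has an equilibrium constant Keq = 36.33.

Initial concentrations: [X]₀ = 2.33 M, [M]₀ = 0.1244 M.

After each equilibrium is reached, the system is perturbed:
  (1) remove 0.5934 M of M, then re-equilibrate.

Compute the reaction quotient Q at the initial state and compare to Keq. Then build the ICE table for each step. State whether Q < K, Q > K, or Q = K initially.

Q₀ = 8.2624e-04 vs Keq = 36.33 ⇒ Q<K, forward
Step 1:
                  X         M
  init         2.33    0.1244
  Δ          -1.131     3.394
  eq          1.199     3.518
  solve Keq expr → x = 1.131; check Q = 36.33
Then remove 0.5934 M of M.
Step 2:
                  X         M
  init        1.199     2.925
  Δ         -0.1476    0.4427
  eq          1.051     3.368
  solve Keq expr → x = 0.1476; check Q = 36.33

Q₀ = 8.2624e-04; Q < K (proceeds forward)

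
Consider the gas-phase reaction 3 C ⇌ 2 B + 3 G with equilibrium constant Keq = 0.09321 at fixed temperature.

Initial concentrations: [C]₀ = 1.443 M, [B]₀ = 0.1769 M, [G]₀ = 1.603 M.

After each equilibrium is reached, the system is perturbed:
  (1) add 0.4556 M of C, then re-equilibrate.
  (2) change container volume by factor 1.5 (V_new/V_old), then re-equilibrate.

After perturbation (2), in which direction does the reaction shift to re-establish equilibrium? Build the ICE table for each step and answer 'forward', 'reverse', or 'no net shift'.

Direction: forward

Q₀ = 0.0429 vs Keq = 0.09321 ⇒ Q<K, forward
Step 1:
                  C         B         G
  I           1.443    0.1769     1.603
  C        -0.07306   0.04871   0.07306
  E            1.37    0.2256     1.676
  solve Keq expr → x = 0.02435; check Q = 0.09321
Then add 0.4556 M of C.
Step 2:
                  C         B         G
  I           1.826    0.2256     1.676
  C         -0.1001   0.06672    0.1001
  E           1.725    0.2923     1.776
  solve Keq expr → x = 0.03336; check Q = 0.09321
Then change container volume by factor 1.5 (V_new/V_old).
Step 3:
                  C         B         G
  I            1.15    0.1949     1.184
  C        -0.07196   0.04797   0.07196
  E           1.078    0.2429     1.256
  solve Keq expr → x = 0.02399; check Q = 0.09321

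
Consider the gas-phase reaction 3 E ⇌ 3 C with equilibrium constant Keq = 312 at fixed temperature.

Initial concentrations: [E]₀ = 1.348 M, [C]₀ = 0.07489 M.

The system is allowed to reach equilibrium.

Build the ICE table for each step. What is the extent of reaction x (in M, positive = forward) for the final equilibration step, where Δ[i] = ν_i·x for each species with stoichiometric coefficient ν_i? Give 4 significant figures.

x = 0.3884 M

Q₀ = 1.7148e-04 vs Keq = 312 ⇒ Q<K, forward
Step 1:
                  E         C
  init        1.348   0.07489
  Δ          -1.165     1.165
  eq         0.1828      1.24
  solve Keq expr → x = 0.3884; check Q = 312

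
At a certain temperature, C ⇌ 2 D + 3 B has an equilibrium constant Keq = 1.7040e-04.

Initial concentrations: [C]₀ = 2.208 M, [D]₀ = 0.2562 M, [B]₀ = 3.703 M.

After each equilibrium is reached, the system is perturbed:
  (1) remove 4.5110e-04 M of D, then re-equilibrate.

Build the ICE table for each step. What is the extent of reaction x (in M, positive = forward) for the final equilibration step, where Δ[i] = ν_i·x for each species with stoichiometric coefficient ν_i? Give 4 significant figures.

x = 2.2497e-04 M

Q₀ = 1.509 vs Keq = 1.7040e-04 ⇒ Q>K, reverse
Step 1:
                   C          D          B
  Initial      2.208     0.2562      3.703
  Change      0.1265    -0.2529    -0.3794
  Equil        2.334   0.003292      3.324
  solve Keq expr → x = -0.1265; check Q = 1.7040e-04
Then remove 4.5110e-04 M of D.
Step 2:
                   C          D          B
  Initial      2.334    0.00284      3.324
  Change  -2.2497e-04 4.4994e-04 6.7491e-04
  Equil        2.334    0.00329      3.324
  solve Keq expr → x = 2.2497e-04; check Q = 1.7040e-04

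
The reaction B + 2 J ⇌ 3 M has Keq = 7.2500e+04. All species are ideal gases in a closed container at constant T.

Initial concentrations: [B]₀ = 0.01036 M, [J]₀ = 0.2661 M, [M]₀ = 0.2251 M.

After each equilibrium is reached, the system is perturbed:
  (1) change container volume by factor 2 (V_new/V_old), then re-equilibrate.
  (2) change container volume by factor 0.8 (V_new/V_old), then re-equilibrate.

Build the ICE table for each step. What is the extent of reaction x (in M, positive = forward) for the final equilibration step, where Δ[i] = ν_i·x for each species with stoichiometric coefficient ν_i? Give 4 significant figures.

x = 0 M

Q₀ = 15.55 vs Keq = 7.2500e+04 ⇒ Q<K, forward
Step 1:
                    B           J           M
  init        0.01036      0.2661      0.2251
  Δ          -0.01036    -0.02071     0.03107
  eq       3.8506e-06      0.2454      0.2562
  solve Keq expr → x = 0.01036; check Q = 7.2500e+04
Then change container volume by factor 2 (V_new/V_old).
Step 2:
                    B           J           M
  init     1.9253e-06      0.1227      0.1281
  Δ                 0           0           0
  eq       1.9253e-06      0.1227      0.1281
  solve Keq expr → x = 0; check Q = 7.2500e+04
Then change container volume by factor 0.8 (V_new/V_old).
Step 3:
                    B           J           M
  init     2.4067e-06      0.1534      0.1601
  Δ                 0           0           0
  eq       2.4067e-06      0.1534      0.1601
  solve Keq expr → x = 0; check Q = 7.2500e+04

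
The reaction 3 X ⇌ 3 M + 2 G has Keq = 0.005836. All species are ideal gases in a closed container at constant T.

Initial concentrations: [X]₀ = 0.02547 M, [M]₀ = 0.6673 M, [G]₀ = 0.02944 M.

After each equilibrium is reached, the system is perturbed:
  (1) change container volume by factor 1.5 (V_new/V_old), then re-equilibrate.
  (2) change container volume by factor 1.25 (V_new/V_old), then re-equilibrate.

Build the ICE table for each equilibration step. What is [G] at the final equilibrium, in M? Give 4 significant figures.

Q₀ = 15.59 vs Keq = 0.005836 ⇒ Q>K, reverse
Step 1:
                  X         M         G
  Initial   0.02547    0.6673   0.02944
  Change    0.04027  -0.04027  -0.02685
  Equil     0.06574     0.627  0.002593
  solve Keq expr → x = -0.01342; check Q = 0.005836
Then change container volume by factor 1.5 (V_new/V_old).
Step 2:
                  X         M         G
  Initial   0.04383     0.418  0.001729
  Change  -0.001132  0.001132 7.5456e-04
  Equil     0.04269    0.4192  0.002483
  solve Keq expr → x = 3.7728e-04; check Q = 0.005836
Then change container volume by factor 1.25 (V_new/V_old).
Step 3:
                  X         M         G
  Initial   0.03416    0.3353  0.001987
  Change  -6.3193e-04 6.3193e-04 4.2129e-04
  Equil     0.03352     0.336  0.002408
  solve Keq expr → x = 2.1064e-04; check Q = 0.005836

[G]_eq = 0.002408 M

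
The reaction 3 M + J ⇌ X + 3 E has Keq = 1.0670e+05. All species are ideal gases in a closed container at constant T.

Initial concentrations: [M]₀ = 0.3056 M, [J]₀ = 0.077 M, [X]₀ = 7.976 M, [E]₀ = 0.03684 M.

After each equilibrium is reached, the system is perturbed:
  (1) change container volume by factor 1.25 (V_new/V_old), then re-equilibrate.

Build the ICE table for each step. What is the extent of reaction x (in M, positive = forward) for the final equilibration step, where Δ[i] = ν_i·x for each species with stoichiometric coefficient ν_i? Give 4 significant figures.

Q₀ = 0.1815 vs Keq = 1.0670e+05 ⇒ Q<K, forward
Step 1:
                    M           J           X           E
  Initial      0.3056       0.077       7.976     0.03684
  Change      -0.2237    -0.07457     0.07457      0.2237
  Equil       0.08189     0.00243       8.051      0.2605
  solve Keq expr → x = 0.07457; check Q = 1.0670e+05
Then change container volume by factor 1.25 (V_new/V_old).
Step 2:
                    M           J           X           E
  Initial     0.06551    0.001944        6.44      0.2084
  Change            0           0           0           0
  Equil       0.06551    0.001944        6.44      0.2084
  solve Keq expr → x = 0; check Q = 1.0670e+05

x = 0 M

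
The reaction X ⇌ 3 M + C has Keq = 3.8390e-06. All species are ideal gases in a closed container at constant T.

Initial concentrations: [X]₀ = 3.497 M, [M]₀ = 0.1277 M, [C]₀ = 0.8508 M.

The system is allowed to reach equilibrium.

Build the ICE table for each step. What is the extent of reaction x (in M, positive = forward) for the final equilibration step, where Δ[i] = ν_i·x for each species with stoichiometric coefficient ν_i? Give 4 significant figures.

Q₀ = 5.0665e-04 vs Keq = 3.8390e-06 ⇒ Q>K, reverse
Step 1:
                  X         M         C
  Initial     3.497    0.1277    0.8508
  Change    0.03406   -0.1022  -0.03406
  Equil       3.531   0.02551    0.8167
  solve Keq expr → x = -0.03406; check Q = 3.8390e-06

x = -0.03406 M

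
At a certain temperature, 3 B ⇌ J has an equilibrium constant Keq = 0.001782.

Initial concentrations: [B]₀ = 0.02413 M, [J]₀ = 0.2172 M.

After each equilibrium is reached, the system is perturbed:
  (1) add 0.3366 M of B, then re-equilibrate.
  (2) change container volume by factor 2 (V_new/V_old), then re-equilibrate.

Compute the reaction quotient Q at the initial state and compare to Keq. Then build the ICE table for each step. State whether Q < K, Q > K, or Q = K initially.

Q₀ = 1.5459e+04 vs Keq = 0.001782 ⇒ Q>K, reverse
Step 1:
                    B           J
  init        0.02413      0.2172
  Δ              0.65     -0.2167
  eq           0.6741  5.4584e-04
  solve Keq expr → x = -0.2167; check Q = 0.001782
Then add 0.3366 M of B.
Step 2:
                    B           J
  init          1.011  5.4584e-04
  Δ         -0.003819    0.001273
  eq            1.007    0.001819
  solve Keq expr → x = 0.001273; check Q = 0.001782
Then change container volume by factor 2 (V_new/V_old).
Step 3:
                    B           J
  init         0.5034  9.0950e-04
  Δ          0.002038 -6.7935e-04
  eq           0.5055  2.3015e-04
  solve Keq expr → x = -6.7935e-04; check Q = 0.001782

Q₀ = 1.5459e+04; Q > K (proceeds reverse)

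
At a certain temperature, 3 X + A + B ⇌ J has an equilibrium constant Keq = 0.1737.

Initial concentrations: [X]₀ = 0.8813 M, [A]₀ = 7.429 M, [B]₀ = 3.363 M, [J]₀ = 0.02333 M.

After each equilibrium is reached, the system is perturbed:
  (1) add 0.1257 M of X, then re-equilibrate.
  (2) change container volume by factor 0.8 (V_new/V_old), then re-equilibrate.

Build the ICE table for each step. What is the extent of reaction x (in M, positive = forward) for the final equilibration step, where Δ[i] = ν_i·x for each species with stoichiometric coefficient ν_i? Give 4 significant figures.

x = 0.03615 M

Q₀ = 0.001364 vs Keq = 0.1737 ⇒ Q<K, forward
Step 1:
                   X          A          B          J
  I           0.8813      7.429      3.363    0.02333
  C          -0.5164    -0.1721    -0.1721     0.1721
  E           0.3649      7.257      3.191     0.1955
  solve Keq expr → x = 0.1721; check Q = 0.1737
Then add 0.1257 M of X.
Step 2:
                   X          A          B          J
  I           0.4906      7.257      3.191     0.1955
  C          -0.1034   -0.03446   -0.03446    0.03446
  E           0.3872      7.222      3.156     0.2299
  solve Keq expr → x = 0.03446; check Q = 0.1737
Then change container volume by factor 0.8 (V_new/V_old).
Step 3:
                   X          A          B          J
  I            0.484      9.028      3.946     0.2874
  C          -0.1084   -0.03615   -0.03615    0.03615
  E           0.3756      8.992      3.909     0.3235
  solve Keq expr → x = 0.03615; check Q = 0.1737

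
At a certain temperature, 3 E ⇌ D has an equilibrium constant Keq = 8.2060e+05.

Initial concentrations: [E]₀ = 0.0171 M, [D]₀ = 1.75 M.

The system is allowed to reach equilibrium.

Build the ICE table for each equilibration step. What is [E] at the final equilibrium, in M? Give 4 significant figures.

Q₀ = 3.4999e+05 vs Keq = 8.2060e+05 ⇒ Q<K, forward
Step 1:
                    E           D
  I            0.0171        1.75
  C         -0.004225    0.001408
  E           0.01288       1.751
  solve Keq expr → x = 0.001408; check Q = 8.2060e+05

[E]_eq = 0.01288 M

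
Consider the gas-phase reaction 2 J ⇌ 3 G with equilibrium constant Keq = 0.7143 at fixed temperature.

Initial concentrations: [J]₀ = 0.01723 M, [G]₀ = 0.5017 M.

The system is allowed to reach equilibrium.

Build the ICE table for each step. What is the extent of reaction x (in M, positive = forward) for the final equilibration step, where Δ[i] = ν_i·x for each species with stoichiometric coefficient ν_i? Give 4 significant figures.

Q₀ = 425.4 vs Keq = 0.7143 ⇒ Q>K, reverse
Step 1:
                  J         G
  I         0.01723    0.5017
  C          0.1521   -0.2281
  E          0.1693    0.2736
  solve Keq expr → x = -0.07604; check Q = 0.7143

x = -0.07604 M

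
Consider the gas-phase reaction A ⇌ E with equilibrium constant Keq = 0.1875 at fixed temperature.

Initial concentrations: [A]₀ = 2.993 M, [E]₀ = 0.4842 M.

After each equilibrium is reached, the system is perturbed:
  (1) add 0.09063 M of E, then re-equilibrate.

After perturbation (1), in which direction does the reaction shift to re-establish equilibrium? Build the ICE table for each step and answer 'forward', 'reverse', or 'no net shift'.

Q₀ = 0.1618 vs Keq = 0.1875 ⇒ Q<K, forward
Step 1:
                  A         E
  I           2.993    0.4842
  C        -0.06483   0.06483
  E           2.928     0.549
  solve Keq expr → x = 0.06483; check Q = 0.1875
Then add 0.09063 M of E.
Step 2:
                  A         E
  I           2.928    0.6397
  C         0.07632  -0.07632
  E           3.004    0.5633
  solve Keq expr → x = -0.07632; check Q = 0.1875

Direction: reverse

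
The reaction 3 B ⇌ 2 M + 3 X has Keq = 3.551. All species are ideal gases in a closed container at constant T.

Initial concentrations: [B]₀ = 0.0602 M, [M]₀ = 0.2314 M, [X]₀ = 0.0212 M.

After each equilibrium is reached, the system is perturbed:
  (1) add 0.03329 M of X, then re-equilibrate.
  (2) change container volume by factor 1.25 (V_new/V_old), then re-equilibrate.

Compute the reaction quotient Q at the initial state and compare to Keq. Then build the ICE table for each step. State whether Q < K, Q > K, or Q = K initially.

Q₀ = 0.002339 vs Keq = 3.551 ⇒ Q<K, forward
Step 1:
                   B          M          X
  Initial     0.0602     0.2314     0.0212
  Change    -0.04304    0.02869    0.04304
  Equil      0.01716     0.2601    0.06424
  solve Keq expr → x = 0.01435; check Q = 3.551
Then add 0.03329 M of X.
Step 2:
                   B          M          X
  Initial    0.01716     0.2601    0.09753
  Change    0.006794  -0.004529  -0.006794
  Equil      0.02395     0.2556    0.09074
  solve Keq expr → x = -0.002265; check Q = 3.551
Then change container volume by factor 1.25 (V_new/V_old).
Step 3:
                   B          M          X
  Initial    0.01916     0.2045    0.07259
  Change   -0.002095   0.001397   0.002095
  Equil      0.01707     0.2058    0.07469
  solve Keq expr → x = 6.9827e-04; check Q = 3.551

Q₀ = 0.002339; Q < K (proceeds forward)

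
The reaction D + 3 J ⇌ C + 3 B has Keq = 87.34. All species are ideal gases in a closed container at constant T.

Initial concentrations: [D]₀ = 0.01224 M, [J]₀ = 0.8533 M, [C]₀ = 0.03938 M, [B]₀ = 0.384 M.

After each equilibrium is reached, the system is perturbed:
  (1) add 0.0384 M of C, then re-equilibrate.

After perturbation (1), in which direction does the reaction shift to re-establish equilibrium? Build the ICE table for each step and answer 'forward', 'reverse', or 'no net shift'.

Q₀ = 0.2932 vs Keq = 87.34 ⇒ Q<K, forward
Step 1:
                    D           J           C           B
  init        0.01224      0.8533     0.03938       0.384
  Δ          -0.01216    -0.03648     0.01216     0.03648
  eq       8.0496e-05      0.8168     0.05154      0.4205
  solve Keq expr → x = 0.01216; check Q = 87.34
Then add 0.0384 M of C.
Step 2:
                    D           J           C           B
  init     8.0496e-05      0.8168     0.08994      0.4205
  Δ        5.9611e-05  1.7883e-04 -5.9611e-05 -1.7883e-04
  eq       1.4011e-04       0.817     0.08988      0.4203
  solve Keq expr → x = -5.9611e-05; check Q = 87.34

Direction: reverse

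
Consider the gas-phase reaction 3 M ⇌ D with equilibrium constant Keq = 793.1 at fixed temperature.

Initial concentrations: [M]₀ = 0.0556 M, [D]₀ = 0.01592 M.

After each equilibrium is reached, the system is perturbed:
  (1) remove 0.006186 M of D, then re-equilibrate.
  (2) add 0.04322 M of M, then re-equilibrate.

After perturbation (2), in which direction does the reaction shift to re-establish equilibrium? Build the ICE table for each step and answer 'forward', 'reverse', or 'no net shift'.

Direction: forward

Q₀ = 92.62 vs Keq = 793.1 ⇒ Q<K, forward
Step 1:
                  M         D
  Initial    0.0556   0.01592
  Change   -0.02441  0.008138
  Equil     0.03119   0.02406
  solve Keq expr → x = 0.008138; check Q = 793.1
Then remove 0.006186 M of D.
Step 2:
                  M         D
  Initial   0.03119   0.01787
  Change  -0.002508 8.3604e-04
  Equil     0.02868   0.01871
  solve Keq expr → x = 8.3604e-04; check Q = 793.1
Then add 0.04322 M of M.
Step 3:
                  M         D
  Initial    0.0719   0.01871
  Change   -0.03784   0.01261
  Equil     0.03405   0.03132
  solve Keq expr → x = 0.01261; check Q = 793.1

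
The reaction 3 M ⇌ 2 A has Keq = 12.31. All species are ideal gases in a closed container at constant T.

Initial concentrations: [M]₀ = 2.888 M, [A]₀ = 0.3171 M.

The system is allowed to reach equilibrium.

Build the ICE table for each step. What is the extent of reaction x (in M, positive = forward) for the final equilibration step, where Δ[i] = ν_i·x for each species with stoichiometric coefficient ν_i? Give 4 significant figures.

Q₀ = 0.004174 vs Keq = 12.31 ⇒ Q<K, forward
Step 1:
                    M           A
  Initial       2.888      0.3171
  Change       -2.244       1.496
  Equil         0.644       1.813
  solve Keq expr → x = 0.748; check Q = 12.31

x = 0.748 M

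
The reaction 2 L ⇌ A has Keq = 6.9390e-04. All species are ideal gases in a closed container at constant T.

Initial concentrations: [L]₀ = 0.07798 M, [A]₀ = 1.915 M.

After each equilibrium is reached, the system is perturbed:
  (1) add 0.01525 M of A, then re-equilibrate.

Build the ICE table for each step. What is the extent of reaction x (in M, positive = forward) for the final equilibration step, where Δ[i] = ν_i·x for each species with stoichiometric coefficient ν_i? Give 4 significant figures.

x = -0.01509 M

Q₀ = 314.9 vs Keq = 6.9390e-04 ⇒ Q>K, reverse
Step 1:
                   L          A
  Initial    0.07798      1.915
  Change       3.809     -1.905
  Equil        3.887    0.01048
  solve Keq expr → x = -1.905; check Q = 6.9390e-04
Then add 0.01525 M of A.
Step 2:
                   L          A
  Initial      3.887    0.02573
  Change     0.03017   -0.01509
  Equil        3.917    0.01065
  solve Keq expr → x = -0.01509; check Q = 6.9390e-04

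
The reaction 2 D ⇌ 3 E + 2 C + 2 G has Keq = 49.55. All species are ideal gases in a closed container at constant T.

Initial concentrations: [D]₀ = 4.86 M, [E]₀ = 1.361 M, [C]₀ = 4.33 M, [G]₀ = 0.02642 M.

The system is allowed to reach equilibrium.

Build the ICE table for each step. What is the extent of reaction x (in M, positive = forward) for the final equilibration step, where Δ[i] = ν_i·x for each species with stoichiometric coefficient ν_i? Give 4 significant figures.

Q₀ = 0.001397 vs Keq = 49.55 ⇒ Q<K, forward
Step 1:
                    D           E           C           G
  init           4.86       1.361        4.33     0.02642
  Δ            -1.012       1.518       1.012       1.012
  eq            3.848       2.879       5.342       1.038
  solve Keq expr → x = 0.5059; check Q = 49.55

x = 0.5059 M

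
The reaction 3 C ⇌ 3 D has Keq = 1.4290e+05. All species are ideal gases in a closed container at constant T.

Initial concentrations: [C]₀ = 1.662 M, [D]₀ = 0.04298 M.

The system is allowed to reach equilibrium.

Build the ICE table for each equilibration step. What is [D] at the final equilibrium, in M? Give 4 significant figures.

[D]_eq = 1.673 M

Q₀ = 1.7294e-05 vs Keq = 1.4290e+05 ⇒ Q<K, forward
Step 1:
                  C         D
  I           1.662   0.04298
  C           -1.63      1.63
  E           0.032     1.673
  solve Keq expr → x = 0.5433; check Q = 1.4290e+05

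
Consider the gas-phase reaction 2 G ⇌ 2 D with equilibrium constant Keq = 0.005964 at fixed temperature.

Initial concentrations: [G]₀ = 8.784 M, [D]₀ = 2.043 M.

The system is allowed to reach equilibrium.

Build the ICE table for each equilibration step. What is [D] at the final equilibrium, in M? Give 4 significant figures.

[D]_eq = 0.7762 M

Q₀ = 0.05409 vs Keq = 0.005964 ⇒ Q>K, reverse
Step 1:
                  G         D
  Initial     8.784     2.043
  Change      1.267    -1.267
  Equil       10.05    0.7762
  solve Keq expr → x = -0.6334; check Q = 0.005964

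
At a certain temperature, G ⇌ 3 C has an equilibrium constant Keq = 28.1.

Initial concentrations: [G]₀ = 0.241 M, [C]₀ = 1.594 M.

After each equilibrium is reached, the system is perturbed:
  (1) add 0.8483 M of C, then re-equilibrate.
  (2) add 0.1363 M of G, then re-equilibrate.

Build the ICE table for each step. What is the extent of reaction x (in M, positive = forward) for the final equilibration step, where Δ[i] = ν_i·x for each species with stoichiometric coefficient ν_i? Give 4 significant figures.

Q₀ = 16.81 vs Keq = 28.1 ⇒ Q<K, forward
Step 1:
                    G           C
  I             0.241       1.594
  C          -0.05113      0.1534
  E            0.1899       1.747
  solve Keq expr → x = 0.05113; check Q = 28.1
Then add 0.8483 M of C.
Step 2:
                    G           C
  I            0.1899       2.596
  C            0.1547     -0.4642
  E            0.3446       2.131
  solve Keq expr → x = -0.1547; check Q = 28.1
Then add 0.1363 M of G.
Step 3:
                    G           C
  I            0.4809       2.131
  C          -0.05311      0.1593
  E            0.4278       2.291
  solve Keq expr → x = 0.05311; check Q = 28.1

x = 0.05311 M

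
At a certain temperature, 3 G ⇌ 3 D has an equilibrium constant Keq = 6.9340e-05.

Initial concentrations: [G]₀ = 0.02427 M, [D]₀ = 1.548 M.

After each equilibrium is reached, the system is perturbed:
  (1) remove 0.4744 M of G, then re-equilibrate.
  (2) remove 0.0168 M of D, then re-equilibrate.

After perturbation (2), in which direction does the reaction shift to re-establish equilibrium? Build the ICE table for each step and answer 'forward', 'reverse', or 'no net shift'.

Direction: forward

Q₀ = 2.5948e+05 vs Keq = 6.9340e-05 ⇒ Q>K, reverse
Step 1:
                   G          D
  I          0.02427      1.548
  C            1.486     -1.486
  E             1.51    0.06204
  solve Keq expr → x = -0.4953; check Q = 6.9340e-05
Then remove 0.4744 M of G.
Step 2:
                   G          D
  I            1.036    0.06204
  C          0.01872   -0.01872
  E            1.055    0.04332
  solve Keq expr → x = -0.00624; check Q = 6.9340e-05
Then remove 0.0168 M of D.
Step 3:
                   G          D
  I            1.055    0.02652
  C         -0.01614    0.01614
  E            1.038    0.04266
  solve Keq expr → x = 0.005379; check Q = 6.9340e-05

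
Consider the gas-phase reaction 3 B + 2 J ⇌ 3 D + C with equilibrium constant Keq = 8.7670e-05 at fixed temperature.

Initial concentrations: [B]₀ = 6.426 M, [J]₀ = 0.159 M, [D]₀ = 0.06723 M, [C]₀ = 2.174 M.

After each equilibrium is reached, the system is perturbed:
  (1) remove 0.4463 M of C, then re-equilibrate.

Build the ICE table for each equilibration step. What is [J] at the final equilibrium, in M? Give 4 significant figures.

Q₀ = 9.8476e-05 vs Keq = 8.7670e-05 ⇒ Q>K, reverse
Step 1:
                   B          J          D          C
  init         6.426      0.159    0.06723      2.174
  Δ          0.00214   0.001427   -0.00214 -7.1333e-04
  eq           6.428     0.1604    0.06509      2.173
  solve Keq expr → x = -7.1333e-04; check Q = 8.7670e-05
Then remove 0.4463 M of C.
Step 2:
                   B          J          D          C
  init         6.428     0.1604    0.06509      1.727
  Δ        -0.004282  -0.002855   0.004282   0.001427
  eq           6.424     0.1576    0.06937      1.728
  solve Keq expr → x = 0.001427; check Q = 8.7670e-05

[J]_eq = 0.1576 M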